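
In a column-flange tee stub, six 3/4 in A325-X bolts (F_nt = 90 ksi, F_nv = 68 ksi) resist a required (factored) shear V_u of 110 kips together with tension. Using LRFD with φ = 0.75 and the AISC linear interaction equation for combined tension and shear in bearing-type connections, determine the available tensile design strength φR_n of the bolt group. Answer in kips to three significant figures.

A_b = π·0.75²/4 = 0.4418 in²; f_rv = 110 / (6 × 0.4418) = 41.5 ksi.
F'_nt = 1.3 F_nt − (F_nt / φF_nv) f_rv = 1.3·90 − (90/(0.75·68))·41.5 = 43.77 ksi, capped at F_nt → F'_nt = 43.77 ksi.
R_n = F'_nt · A_b · n = 43.77 × 0.4418 × 6 = 116 kips.
Design strength φR_n = 0.75 × 116 = 87 kips.

87 kips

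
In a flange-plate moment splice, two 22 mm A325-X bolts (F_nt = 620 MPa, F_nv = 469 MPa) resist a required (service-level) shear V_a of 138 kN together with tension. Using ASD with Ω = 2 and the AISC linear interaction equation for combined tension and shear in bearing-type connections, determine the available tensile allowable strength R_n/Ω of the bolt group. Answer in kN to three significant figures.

A_b = π·22²/4 = 380.1 mm²; f_rv = 138 × 1000 / (2 × 380.1) = 181.5 MPa.
F'_nt = 1.3 F_nt − (Ω F_nt / F_nv) f_rv = 1.3·620 − (2·620/469)·181.5 = 326.1 MPa, capped at F_nt → F'_nt = 326.1 MPa.
R_n = F'_nt · A_b · n = 326.1 × 380.1 × 2 / 1000 = 247.9 kN.
Allowable strength R_n/Ω = 247.9 / 2 = 124 kN.

124 kN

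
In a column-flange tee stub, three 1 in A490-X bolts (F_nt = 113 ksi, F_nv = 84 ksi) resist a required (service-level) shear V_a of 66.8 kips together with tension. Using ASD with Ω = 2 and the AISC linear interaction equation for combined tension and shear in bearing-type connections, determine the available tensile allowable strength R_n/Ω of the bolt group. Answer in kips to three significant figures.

A_b = π·1²/4 = 0.7854 in²; f_rv = 66.8 / (3 × 0.7854) = 28.35 ksi.
F'_nt = 1.3 F_nt − (Ω F_nt / F_nv) f_rv = 1.3·113 − (2·113/84)·28.35 = 70.62 ksi, capped at F_nt → F'_nt = 70.62 ksi.
R_n = F'_nt · A_b · n = 70.62 × 0.7854 × 3 = 166.4 kips.
Allowable strength R_n/Ω = 166.4 / 2 = 83.2 kips.

83.2 kips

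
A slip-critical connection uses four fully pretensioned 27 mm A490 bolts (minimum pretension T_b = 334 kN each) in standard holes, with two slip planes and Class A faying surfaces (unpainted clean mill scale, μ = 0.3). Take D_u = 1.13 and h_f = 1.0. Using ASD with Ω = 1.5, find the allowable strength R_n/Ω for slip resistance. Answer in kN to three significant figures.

R_n = μ · D_u · h_f · T_b · n_s · n_b = 0.3 × 1.13 × 1.0 × 334 × 2 × 4 = 905.8 kN.
Allowable strength R_n/Ω = 905.8 / 1.5 = 604 kN.

604 kN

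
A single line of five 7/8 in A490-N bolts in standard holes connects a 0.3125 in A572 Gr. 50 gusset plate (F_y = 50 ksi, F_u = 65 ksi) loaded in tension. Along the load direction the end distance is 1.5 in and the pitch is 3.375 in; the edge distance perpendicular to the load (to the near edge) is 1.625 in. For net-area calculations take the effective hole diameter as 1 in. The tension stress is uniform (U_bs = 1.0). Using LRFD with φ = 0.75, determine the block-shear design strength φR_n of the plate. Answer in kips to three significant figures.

113 kips

Shear plane L_v = 1.5 + 4·3.375 = 15 in; A_gv = 15 × 0.3125 = 4.688 in².
A_nv = (15 − 4.5·1) × 0.3125 = 3.281 in².
A_nt = (1.625 − 0.5·1) × 0.3125 = 0.3516 in².
0.6 F_u A_nv = 128 kips; 0.6 F_y A_gv = 140.6 kips → shear rupture governs the shear term.
R_n = 128 + 1.0 × 65 × 0.3516 = 150.8 kips.
Design strength φR_n = 0.75 × 150.8 = 113 kips.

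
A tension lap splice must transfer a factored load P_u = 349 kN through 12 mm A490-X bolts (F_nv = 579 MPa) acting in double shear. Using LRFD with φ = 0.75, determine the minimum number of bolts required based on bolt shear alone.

4 bolts

A_b = π·12²/4 = 113.1 mm².
Per-bolt design strength φR_n = 0.75 × 579 × 113.1 × 2 / 1000 = 98.23 kN.
n ≥ 349 / 98.23 = 3.553 → use 4 bolts.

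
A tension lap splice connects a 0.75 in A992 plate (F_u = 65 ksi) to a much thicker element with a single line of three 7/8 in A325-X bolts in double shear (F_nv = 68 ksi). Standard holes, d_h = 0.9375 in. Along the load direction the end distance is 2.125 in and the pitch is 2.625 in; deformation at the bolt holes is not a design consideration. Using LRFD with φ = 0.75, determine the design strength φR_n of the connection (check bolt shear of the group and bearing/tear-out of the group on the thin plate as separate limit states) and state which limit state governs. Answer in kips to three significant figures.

184 kips (bolt shear governs)

Bolt shear: A_b = π·0.875²/4 = 0.6013 in²; R_n = 68 × 0.6013 × 3 × 2 = 245.3 kips → 0.75 × 245.3 = 184 kips.
Bearing (1.5 l_c t F_u ≤ 3.0 d t F_u): upper limit = 3.0·0.875·0.75·65 = 128 kips.
  Edge l_c = 2.125 − 0.9375/2 = 1.656 → r_n = 121.1 kips; interior l_c = 2.625 − 0.9375 = 1.688 → r_n = 123.4 kips.
  R_n,bearing = 1·121.1 + 2·123.4 = 367.9 kips → 0.75 × 367.9 = 276 kips.
Bolt shear governs: 184 kips.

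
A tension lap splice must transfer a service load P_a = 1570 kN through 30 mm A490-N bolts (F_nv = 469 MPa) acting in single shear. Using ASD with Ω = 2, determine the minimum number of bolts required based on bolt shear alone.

A_b = π·30²/4 = 706.9 mm².
Per-bolt allowable strength R_n/Ω = 469 × 706.9 × 1 / 1000 / 2 = 165.8 kN.
n ≥ 1570 / 165.8 = 9.472 → use 10 bolts.

10 bolts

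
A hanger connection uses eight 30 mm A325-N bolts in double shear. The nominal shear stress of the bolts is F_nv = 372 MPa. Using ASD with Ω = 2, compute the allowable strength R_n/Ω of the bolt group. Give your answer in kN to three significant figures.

2100 kN

A_b = π × 30² / 4 = 706.9 mm².
R_n = F_nv · A_b · n · n_s = 372 × 706.9 × 8 × 2 / 1000 = 4207 kN.
Allowable strength R_n/Ω = 4207 / 2 = 2100 kN.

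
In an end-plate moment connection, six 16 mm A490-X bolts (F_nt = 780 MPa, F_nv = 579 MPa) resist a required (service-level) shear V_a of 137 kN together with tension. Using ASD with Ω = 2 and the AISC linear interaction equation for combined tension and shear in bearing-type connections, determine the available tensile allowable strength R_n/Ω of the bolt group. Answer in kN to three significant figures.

427 kN

A_b = π·16²/4 = 201.1 mm²; f_rv = 137 × 1000 / (6 × 201.1) = 113.6 MPa.
F'_nt = 1.3 F_nt − (Ω F_nt / F_nv) f_rv = 1.3·780 − (2·780/579)·113.6 = 708 MPa, capped at F_nt → F'_nt = 708 MPa.
R_n = F'_nt · A_b · n = 708 × 201.1 × 6 / 1000 = 854.1 kN.
Allowable strength R_n/Ω = 854.1 / 2 = 427 kN.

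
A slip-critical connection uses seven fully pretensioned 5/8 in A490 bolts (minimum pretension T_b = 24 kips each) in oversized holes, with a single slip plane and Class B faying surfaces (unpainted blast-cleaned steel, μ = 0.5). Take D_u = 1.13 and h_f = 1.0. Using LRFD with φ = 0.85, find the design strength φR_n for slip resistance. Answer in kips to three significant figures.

R_n = μ · D_u · h_f · T_b · n_s · n_b = 0.5 × 1.13 × 1.0 × 24 × 1 × 7 = 94.92 kips.
Design strength φR_n = 0.85 × 94.92 = 80.7 kips.

80.7 kips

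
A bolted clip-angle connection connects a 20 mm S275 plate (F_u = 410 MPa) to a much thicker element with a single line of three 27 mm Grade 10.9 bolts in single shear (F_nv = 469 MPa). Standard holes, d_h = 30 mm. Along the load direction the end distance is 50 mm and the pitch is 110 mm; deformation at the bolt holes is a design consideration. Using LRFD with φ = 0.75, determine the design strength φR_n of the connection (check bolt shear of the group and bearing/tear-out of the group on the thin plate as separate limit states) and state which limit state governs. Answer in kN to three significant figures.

604 kN (bolt shear governs)

Bolt shear: A_b = π·27²/4 = 572.6 mm²; R_n = 469 × 572.6 × 3 × 1 / 1000 = 805.6 kN → 0.75 × 805.6 = 604 kN.
Bearing (1.2 l_c t F_u ≤ 2.4 d t F_u): upper limit = 2.4·27·20·410 / 1000 = 531.4 kN.
  Edge l_c = 50 − 30/2 = 35 → r_n = 344.4 kN; interior l_c = 110 − 30 = 80 → r_n = 531.4 kN.
  R_n,bearing = 1·344.4 + 2·531.4 = 1407 kN → 0.75 × 1407 = 1060 kN.
Bolt shear governs: 604 kN.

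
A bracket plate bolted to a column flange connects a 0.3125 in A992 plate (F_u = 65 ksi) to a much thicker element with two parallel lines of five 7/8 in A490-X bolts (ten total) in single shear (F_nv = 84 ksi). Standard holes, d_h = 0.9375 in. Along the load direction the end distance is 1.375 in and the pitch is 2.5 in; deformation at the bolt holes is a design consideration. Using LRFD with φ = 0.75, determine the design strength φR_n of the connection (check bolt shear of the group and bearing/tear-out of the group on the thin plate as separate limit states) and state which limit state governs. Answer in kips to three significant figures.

Bolt shear: A_b = π·0.875²/4 = 0.6013 in²; R_n = 84 × 0.6013 × 10 × 1 = 505.1 kips → 0.75 × 505.1 = 379 kips.
Bearing (1.2 l_c t F_u ≤ 2.4 d t F_u): upper limit = 2.4·0.875·0.3125·65 = 42.66 kips.
  Edge l_c = 1.375 − 0.9375/2 = 0.9062 → r_n = 22.09 kips; interior l_c = 2.5 − 0.9375 = 1.562 → r_n = 38.09 kips.
  R_n,bearing = 2·22.09 + 8·38.09 = 348.9 kips → 0.75 × 348.9 = 262 kips.
Bearing governs: 262 kips.

262 kips (bearing governs)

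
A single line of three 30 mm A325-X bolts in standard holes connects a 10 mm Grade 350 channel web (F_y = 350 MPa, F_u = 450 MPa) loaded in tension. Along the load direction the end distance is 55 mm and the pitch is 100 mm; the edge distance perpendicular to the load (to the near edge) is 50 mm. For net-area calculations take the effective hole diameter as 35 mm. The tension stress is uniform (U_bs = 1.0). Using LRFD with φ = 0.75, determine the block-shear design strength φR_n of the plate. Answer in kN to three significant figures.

Shear plane L_v = 55 + 2·100 = 255 mm; A_gv = 255 × 10 = 2550 mm².
A_nv = (255 − 2.5·35) × 10 = 1675 mm².
A_nt = (50 − 0.5·35) × 10 = 325 mm².
0.6 F_u A_nv = 452.2 kN; 0.6 F_y A_gv = 535.5 kN → shear rupture governs the shear term.
R_n = 452.2 + 1.0 × 450 × 325 / 1000 = 598.5 kN.
Design strength φR_n = 0.75 × 598.5 = 449 kN.

449 kN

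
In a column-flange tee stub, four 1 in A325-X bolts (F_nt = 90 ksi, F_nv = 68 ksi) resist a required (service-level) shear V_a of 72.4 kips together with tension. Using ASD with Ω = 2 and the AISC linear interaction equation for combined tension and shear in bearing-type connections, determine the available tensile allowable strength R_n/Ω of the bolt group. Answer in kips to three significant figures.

A_b = π·1²/4 = 0.7854 in²; f_rv = 72.4 / (4 × 0.7854) = 23.05 ksi.
F'_nt = 1.3 F_nt − (Ω F_nt / F_nv) f_rv = 1.3·90 − (2·90/68)·23.05 = 56 ksi, capped at F_nt → F'_nt = 56 ksi.
R_n = F'_nt · A_b · n = 56 × 0.7854 × 4 = 175.9 kips.
Allowable strength R_n/Ω = 175.9 / 2 = 88 kips.

88 kips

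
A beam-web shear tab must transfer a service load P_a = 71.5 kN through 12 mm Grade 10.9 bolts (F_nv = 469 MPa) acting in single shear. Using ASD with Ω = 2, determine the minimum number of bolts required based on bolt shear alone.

A_b = π·12²/4 = 113.1 mm².
Per-bolt allowable strength R_n/Ω = 469 × 113.1 × 1 / 1000 / 2 = 26.52 kN.
n ≥ 71.5 / 26.52 = 2.696 → use 3 bolts.

3 bolts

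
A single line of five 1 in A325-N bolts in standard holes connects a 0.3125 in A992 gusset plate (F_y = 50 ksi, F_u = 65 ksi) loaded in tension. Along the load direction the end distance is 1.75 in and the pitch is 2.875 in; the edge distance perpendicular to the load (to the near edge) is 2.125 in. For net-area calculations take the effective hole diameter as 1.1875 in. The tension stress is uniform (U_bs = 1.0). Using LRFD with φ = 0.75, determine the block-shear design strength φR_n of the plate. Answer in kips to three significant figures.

95.6 kips

Shear plane L_v = 1.75 + 4·2.875 = 13.25 in; A_gv = 13.25 × 0.3125 = 4.141 in².
A_nv = (13.25 − 4.5·1.1875) × 0.3125 = 2.471 in².
A_nt = (2.125 − 0.5·1.1875) × 0.3125 = 0.4785 in².
0.6 F_u A_nv = 96.36 kips; 0.6 F_y A_gv = 124.2 kips → shear rupture governs the shear term.
R_n = 96.36 + 1.0 × 65 × 0.4785 = 127.5 kips.
Design strength φR_n = 0.75 × 127.5 = 95.6 kips.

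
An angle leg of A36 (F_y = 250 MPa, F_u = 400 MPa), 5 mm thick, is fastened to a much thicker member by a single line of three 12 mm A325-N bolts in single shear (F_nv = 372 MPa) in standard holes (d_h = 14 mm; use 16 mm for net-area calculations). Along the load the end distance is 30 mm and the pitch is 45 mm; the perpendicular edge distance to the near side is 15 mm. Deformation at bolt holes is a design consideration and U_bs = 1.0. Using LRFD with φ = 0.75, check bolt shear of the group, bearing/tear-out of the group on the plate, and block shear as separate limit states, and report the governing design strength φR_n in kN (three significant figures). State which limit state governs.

78 kN (block shear governs)

Bolt shear: A_b = π·12²/4 = 113.1 mm²; R_n = 372 × 113.1 × 3 × 1 / 1000 = 126.2 kN → 0.75 × 126.2 = 94.7 kN.
Bearing: edge l_c = 23, r_n = 55.2 kN; interior l_c = 31, r_n = 57.6 kN; R_n = 55.2 + 2·57.6 = 170.4 kN → 128 kN.
Block shear: A_gv = 600, A_nv = 400, A_nt = 35 mm²; R_n = min(0.6F_uA_nv, 0.6F_yA_gv) + U_bs·F_u·A_nt = 104 kN → 78 kN.
Block shear governs: 78 kN.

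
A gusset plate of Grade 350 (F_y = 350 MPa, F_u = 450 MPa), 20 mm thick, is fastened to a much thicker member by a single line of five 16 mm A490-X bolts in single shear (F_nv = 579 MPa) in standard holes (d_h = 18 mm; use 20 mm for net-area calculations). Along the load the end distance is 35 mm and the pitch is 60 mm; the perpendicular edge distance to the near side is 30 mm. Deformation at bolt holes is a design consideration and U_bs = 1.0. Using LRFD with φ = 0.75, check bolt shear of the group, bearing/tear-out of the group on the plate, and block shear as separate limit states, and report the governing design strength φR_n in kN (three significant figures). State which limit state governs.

437 kN (bolt shear governs)

Bolt shear: A_b = π·16²/4 = 201.1 mm²; R_n = 579 × 201.1 × 5 × 1 / 1000 = 582.1 kN → 0.75 × 582.1 = 437 kN.
Bearing: edge l_c = 26, r_n = 280.8 kN; interior l_c = 42, r_n = 345.6 kN; R_n = 280.8 + 4·345.6 = 1663 kN → 1250 kN.
Block shear: A_gv = 5500, A_nv = 3700, A_nt = 400 mm²; R_n = min(0.6F_uA_nv, 0.6F_yA_gv) + U_bs·F_u·A_nt = 1179 kN → 884 kN.
Bolt shear governs: 437 kN.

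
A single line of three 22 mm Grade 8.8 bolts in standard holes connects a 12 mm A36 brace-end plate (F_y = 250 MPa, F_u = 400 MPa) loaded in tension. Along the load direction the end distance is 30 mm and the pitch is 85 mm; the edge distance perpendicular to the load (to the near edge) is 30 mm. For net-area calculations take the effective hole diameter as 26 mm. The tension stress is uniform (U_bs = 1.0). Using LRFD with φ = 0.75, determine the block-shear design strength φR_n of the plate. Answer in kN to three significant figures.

Shear plane L_v = 30 + 2·85 = 200 mm; A_gv = 200 × 12 = 2400 mm².
A_nv = (200 − 2.5·26) × 12 = 1620 mm².
A_nt = (30 − 0.5·26) × 12 = 204 mm².
0.6 F_u A_nv = 388.8 kN; 0.6 F_y A_gv = 360 kN → shear yielding governs the shear term.
R_n = 360 + 1.0 × 400 × 204 / 1000 = 441.6 kN.
Design strength φR_n = 0.75 × 441.6 = 331 kN.

331 kN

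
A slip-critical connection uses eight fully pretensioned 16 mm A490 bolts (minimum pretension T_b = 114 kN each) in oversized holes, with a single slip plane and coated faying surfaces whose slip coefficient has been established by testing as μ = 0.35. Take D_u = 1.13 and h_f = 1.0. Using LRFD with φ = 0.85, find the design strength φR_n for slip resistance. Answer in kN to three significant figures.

R_n = μ · D_u · h_f · T_b · n_s · n_b = 0.35 × 1.13 × 1.0 × 114 × 1 × 8 = 360.7 kN.
Design strength φR_n = 0.85 × 360.7 = 307 kN.

307 kN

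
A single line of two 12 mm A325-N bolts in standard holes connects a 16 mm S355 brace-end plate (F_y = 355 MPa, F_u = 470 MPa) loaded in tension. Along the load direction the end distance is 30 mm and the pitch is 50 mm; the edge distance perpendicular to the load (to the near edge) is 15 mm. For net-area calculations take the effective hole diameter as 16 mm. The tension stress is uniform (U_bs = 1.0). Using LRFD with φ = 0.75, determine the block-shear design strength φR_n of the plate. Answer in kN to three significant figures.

Shear plane L_v = 30 + 1·50 = 80 mm; A_gv = 80 × 16 = 1280 mm².
A_nv = (80 − 1.5·16) × 16 = 896 mm².
A_nt = (15 − 0.5·16) × 16 = 112 mm².
0.6 F_u A_nv = 252.7 kN; 0.6 F_y A_gv = 272.6 kN → shear rupture governs the shear term.
R_n = 252.7 + 1.0 × 470 × 112 / 1000 = 305.3 kN.
Design strength φR_n = 0.75 × 305.3 = 229 kN.

229 kN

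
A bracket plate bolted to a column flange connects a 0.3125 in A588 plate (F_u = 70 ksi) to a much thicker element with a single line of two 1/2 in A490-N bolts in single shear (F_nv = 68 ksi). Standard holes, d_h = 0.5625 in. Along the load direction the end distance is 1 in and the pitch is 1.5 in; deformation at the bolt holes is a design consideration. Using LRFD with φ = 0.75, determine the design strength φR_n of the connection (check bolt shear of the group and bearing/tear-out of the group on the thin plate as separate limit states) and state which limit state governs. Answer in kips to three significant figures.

20 kips (bolt shear governs)

Bolt shear: A_b = π·0.5²/4 = 0.1963 in²; R_n = 68 × 0.1963 × 2 × 1 = 26.7 kips → 0.75 × 26.7 = 20 kips.
Bearing (1.2 l_c t F_u ≤ 2.4 d t F_u): upper limit = 2.4·0.5·0.3125·70 = 26.25 kips.
  Edge l_c = 1 − 0.5625/2 = 0.7188 → r_n = 18.87 kips; interior l_c = 1.5 − 0.5625 = 0.9375 → r_n = 24.61 kips.
  R_n,bearing = 1·18.87 + 1·24.61 = 43.48 kips → 0.75 × 43.48 = 32.6 kips.
Bolt shear governs: 20 kips.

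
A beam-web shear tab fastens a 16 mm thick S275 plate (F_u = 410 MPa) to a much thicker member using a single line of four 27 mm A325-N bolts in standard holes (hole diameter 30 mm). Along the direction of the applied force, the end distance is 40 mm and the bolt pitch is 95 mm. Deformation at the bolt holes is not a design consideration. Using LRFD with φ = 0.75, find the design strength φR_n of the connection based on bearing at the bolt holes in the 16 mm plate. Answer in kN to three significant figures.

Per bolt r_n = 1.5 l_c t F_u ≤ 3.0 d t F_u; upper limit = 3.0 × 27 × 16 × 410 / 1000 = 531.4 kN.
Edge bolt: l_c = 40 − 30/2 = 25 mm → 1.5 × 25 × 16 × 410 / 1000 = 246 → r_n = 246 kN.
Interior bolts: l_c = 95 − 30 = 65 mm → 1.5 × 65 × 16 × 410 / 1000 = 639.6 → r_n = 531.4 kN.
R_n = 1 × 246 + 3 × 531.4 = 1840 kN.
Design strength φR_n = 0.75 × 1840 = 1380 kN.

1380 kN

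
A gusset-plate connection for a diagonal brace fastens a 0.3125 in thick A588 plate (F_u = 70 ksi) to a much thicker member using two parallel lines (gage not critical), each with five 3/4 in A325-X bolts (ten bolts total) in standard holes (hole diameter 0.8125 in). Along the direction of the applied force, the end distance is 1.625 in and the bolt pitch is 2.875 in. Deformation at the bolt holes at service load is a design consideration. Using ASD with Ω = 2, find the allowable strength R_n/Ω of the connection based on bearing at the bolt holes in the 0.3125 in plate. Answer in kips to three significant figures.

189 kips

Per bolt r_n = 1.2 l_c t F_u ≤ 2.4 d t F_u; upper limit = 2.4 × 0.75 × 0.3125 × 70 = 39.38 kips.
Edge bolt: l_c = 1.625 − 0.8125/2 = 1.219 in → 1.2 × 1.219 × 0.3125 × 70 = 31.99 → r_n = 31.99 kips.
Interior bolts: l_c = 2.875 − 0.8125 = 2.062 in → 1.2 × 2.062 × 0.3125 × 70 = 54.14 → r_n = 39.38 kips.
R_n = 2 × 31.99 + 8 × 39.38 = 379 kips.
Allowable strength R_n/Ω = 379 / 2 = 189 kips.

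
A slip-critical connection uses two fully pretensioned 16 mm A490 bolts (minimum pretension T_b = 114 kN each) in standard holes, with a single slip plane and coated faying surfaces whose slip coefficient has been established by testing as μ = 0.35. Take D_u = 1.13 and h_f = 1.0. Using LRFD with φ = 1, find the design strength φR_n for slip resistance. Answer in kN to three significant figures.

R_n = μ · D_u · h_f · T_b · n_s · n_b = 0.35 × 1.13 × 1.0 × 114 × 1 × 2 = 90.17 kN.
Design strength φR_n = 1 × 90.17 = 90.2 kN.

90.2 kN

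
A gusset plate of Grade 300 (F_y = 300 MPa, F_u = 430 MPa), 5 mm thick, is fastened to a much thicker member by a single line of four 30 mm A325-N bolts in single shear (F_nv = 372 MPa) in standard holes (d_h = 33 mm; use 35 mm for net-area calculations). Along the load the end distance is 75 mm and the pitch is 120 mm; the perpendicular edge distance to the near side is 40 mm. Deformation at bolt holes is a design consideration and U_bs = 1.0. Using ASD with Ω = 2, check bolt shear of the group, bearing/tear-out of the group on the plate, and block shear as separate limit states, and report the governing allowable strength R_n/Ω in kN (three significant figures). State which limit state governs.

220 kN (block shear governs)

Bolt shear: A_b = π·30²/4 = 706.9 mm²; R_n = 372 × 706.9 × 4 × 1 / 1000 = 1052 kN → 1052 / 2 = 526 kN.
Bearing: edge l_c = 58.5, r_n = 150.9 kN; interior l_c = 87, r_n = 154.8 kN; R_n = 150.9 + 3·154.8 = 615.3 kN → 308 kN.
Block shear: A_gv = 2175, A_nv = 1562, A_nt = 112.5 mm²; R_n = min(0.6F_uA_nv, 0.6F_yA_gv) + U_bs·F_u·A_nt = 439.9 kN → 220 kN.
Block shear governs: 220 kN.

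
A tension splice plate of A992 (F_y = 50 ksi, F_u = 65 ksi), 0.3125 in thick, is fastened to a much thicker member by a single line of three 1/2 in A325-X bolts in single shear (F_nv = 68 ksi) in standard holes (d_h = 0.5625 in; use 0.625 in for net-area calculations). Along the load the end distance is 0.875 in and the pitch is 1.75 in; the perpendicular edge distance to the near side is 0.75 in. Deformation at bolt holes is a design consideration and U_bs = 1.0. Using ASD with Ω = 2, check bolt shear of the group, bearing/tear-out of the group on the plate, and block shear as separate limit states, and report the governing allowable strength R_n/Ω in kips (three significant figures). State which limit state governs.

20 kips (bolt shear governs)

Bolt shear: A_b = π·0.5²/4 = 0.1963 in²; R_n = 68 × 0.1963 × 3 × 1 = 40.06 kips → 40.06 / 2 = 20 kips.
Bearing: edge l_c = 0.5938, r_n = 14.47 kips; interior l_c = 1.188, r_n = 24.38 kips; R_n = 14.47 + 2·24.38 = 63.22 kips → 31.6 kips.
Block shear: A_gv = 1.367, A_nv = 0.8789, A_nt = 0.1367 in²; R_n = min(0.6F_uA_nv, 0.6F_yA_gv) + U_bs·F_u·A_nt = 43.16 kips → 21.6 kips.
Bolt shear governs: 20 kips.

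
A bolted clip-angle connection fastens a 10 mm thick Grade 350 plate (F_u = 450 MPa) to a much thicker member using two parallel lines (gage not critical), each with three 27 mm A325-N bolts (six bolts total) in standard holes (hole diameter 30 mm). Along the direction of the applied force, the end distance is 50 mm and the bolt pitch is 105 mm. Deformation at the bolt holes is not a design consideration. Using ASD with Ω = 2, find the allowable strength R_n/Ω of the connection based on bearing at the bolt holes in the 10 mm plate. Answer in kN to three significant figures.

965 kN

Per bolt r_n = 1.5 l_c t F_u ≤ 3.0 d t F_u; upper limit = 3.0 × 27 × 10 × 450 / 1000 = 364.5 kN.
Edge bolt: l_c = 50 − 30/2 = 35 mm → 1.5 × 35 × 10 × 450 / 1000 = 236.2 → r_n = 236.2 kN.
Interior bolts: l_c = 105 − 30 = 75 mm → 1.5 × 75 × 10 × 450 / 1000 = 506.2 → r_n = 364.5 kN.
R_n = 2 × 236.2 + 4 × 364.5 = 1930 kN.
Allowable strength R_n/Ω = 1930 / 2 = 965 kN.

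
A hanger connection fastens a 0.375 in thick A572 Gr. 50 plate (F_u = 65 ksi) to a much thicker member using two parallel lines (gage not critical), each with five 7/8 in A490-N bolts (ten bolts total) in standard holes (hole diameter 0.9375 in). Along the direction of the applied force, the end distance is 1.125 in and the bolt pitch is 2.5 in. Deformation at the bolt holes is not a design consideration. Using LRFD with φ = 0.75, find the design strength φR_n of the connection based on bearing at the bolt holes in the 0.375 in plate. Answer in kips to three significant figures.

Per bolt r_n = 1.5 l_c t F_u ≤ 3.0 d t F_u; upper limit = 3.0 × 0.875 × 0.375 × 65 = 63.98 kips.
Edge bolt: l_c = 1.125 − 0.9375/2 = 0.6562 in → 1.5 × 0.6562 × 0.375 × 65 = 23.99 → r_n = 23.99 kips.
Interior bolts: l_c = 2.5 − 0.9375 = 1.562 in → 1.5 × 1.562 × 0.375 × 65 = 57.13 → r_n = 57.13 kips.
R_n = 2 × 23.99 + 8 × 57.13 = 505 kips.
Design strength φR_n = 0.75 × 505 = 379 kips.

379 kips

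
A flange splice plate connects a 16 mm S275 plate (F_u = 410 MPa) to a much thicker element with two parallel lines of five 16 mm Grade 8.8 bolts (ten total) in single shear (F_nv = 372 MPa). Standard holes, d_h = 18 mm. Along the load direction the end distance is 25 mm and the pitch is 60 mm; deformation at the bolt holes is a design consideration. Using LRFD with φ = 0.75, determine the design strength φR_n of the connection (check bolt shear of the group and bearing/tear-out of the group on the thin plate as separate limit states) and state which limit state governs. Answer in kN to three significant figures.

561 kN (bolt shear governs)

Bolt shear: A_b = π·16²/4 = 201.1 mm²; R_n = 372 × 201.1 × 10 × 1 / 1000 = 748 kN → 0.75 × 748 = 561 kN.
Bearing (1.2 l_c t F_u ≤ 2.4 d t F_u): upper limit = 2.4·16·16·410 / 1000 = 251.9 kN.
  Edge l_c = 25 − 18/2 = 16 → r_n = 126 kN; interior l_c = 60 − 18 = 42 → r_n = 251.9 kN.
  R_n,bearing = 2·126 + 8·251.9 = 2267 kN → 0.75 × 2267 = 1700 kN.
Bolt shear governs: 561 kN.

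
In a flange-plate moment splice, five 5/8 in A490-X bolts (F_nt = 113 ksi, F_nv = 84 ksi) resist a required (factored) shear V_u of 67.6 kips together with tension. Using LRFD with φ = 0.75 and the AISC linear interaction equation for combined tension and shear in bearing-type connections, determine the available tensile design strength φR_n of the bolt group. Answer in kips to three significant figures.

A_b = π·0.625²/4 = 0.3068 in²; f_rv = 67.6 / (5 × 0.3068) = 44.07 ksi.
F'_nt = 1.3 F_nt − (F_nt / φF_nv) f_rv = 1.3·113 − (113/(0.75·84))·44.07 = 67.86 ksi, capped at F_nt → F'_nt = 67.86 ksi.
R_n = F'_nt · A_b · n = 67.86 × 0.3068 × 5 = 104.1 kips.
Design strength φR_n = 0.75 × 104.1 = 78.1 kips.

78.1 kips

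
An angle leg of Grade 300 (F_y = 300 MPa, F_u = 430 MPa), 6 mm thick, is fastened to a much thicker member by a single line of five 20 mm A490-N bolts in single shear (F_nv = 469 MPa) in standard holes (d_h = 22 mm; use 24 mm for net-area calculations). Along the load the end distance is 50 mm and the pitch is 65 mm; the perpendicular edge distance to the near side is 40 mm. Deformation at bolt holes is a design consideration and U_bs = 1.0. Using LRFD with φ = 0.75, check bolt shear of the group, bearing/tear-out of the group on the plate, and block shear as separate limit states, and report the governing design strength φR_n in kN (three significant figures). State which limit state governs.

Bolt shear: A_b = π·20²/4 = 314.2 mm²; R_n = 469 × 314.2 × 5 × 1 / 1000 = 736.7 kN → 0.75 × 736.7 = 553 kN.
Bearing: edge l_c = 39, r_n = 120.7 kN; interior l_c = 43, r_n = 123.8 kN; R_n = 120.7 + 4·123.8 = 616.1 kN → 462 kN.
Block shear: A_gv = 1860, A_nv = 1212, A_nt = 168 mm²; R_n = min(0.6F_uA_nv, 0.6F_yA_gv) + U_bs·F_u·A_nt = 384.9 kN → 289 kN.
Block shear governs: 289 kN.

289 kN (block shear governs)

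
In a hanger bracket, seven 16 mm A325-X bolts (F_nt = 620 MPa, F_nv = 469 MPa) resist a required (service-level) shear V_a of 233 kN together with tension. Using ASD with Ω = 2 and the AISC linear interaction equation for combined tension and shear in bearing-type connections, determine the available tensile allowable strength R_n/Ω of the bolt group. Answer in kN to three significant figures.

A_b = π·16²/4 = 201.1 mm²; f_rv = 233 × 1000 / (7 × 201.1) = 165.5 MPa.
F'_nt = 1.3 F_nt − (Ω F_nt / F_nv) f_rv = 1.3·620 − (2·620/469)·165.5 = 368.3 MPa, capped at F_nt → F'_nt = 368.3 MPa.
R_n = F'_nt · A_b · n = 368.3 × 201.1 × 7 / 1000 = 518.4 kN.
Allowable strength R_n/Ω = 518.4 / 2 = 259 kN.

259 kN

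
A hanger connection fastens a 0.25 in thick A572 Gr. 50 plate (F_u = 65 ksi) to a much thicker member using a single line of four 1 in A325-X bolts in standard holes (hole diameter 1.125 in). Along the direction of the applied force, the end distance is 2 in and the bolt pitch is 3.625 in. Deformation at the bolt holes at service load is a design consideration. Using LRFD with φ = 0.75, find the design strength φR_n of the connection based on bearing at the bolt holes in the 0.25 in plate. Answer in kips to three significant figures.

109 kips

Per bolt r_n = 1.2 l_c t F_u ≤ 2.4 d t F_u; upper limit = 2.4 × 1 × 0.25 × 65 = 39 kips.
Edge bolt: l_c = 2 − 1.125/2 = 1.438 in → 1.2 × 1.438 × 0.25 × 65 = 28.03 → r_n = 28.03 kips.
Interior bolts: l_c = 3.625 − 1.125 = 2.5 in → 1.2 × 2.5 × 0.25 × 65 = 48.75 → r_n = 39 kips.
R_n = 1 × 28.03 + 3 × 39 = 145 kips.
Design strength φR_n = 0.75 × 145 = 109 kips.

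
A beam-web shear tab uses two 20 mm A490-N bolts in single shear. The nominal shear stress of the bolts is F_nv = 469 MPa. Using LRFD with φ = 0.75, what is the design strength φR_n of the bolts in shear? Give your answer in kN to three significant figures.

A_b = π × 20² / 4 = 314.2 mm².
R_n = F_nv · A_b · n · n_s = 469 × 314.2 × 2 × 1 / 1000 = 294.7 kN.
Design strength φR_n = 0.75 × 294.7 = 221 kN.

221 kN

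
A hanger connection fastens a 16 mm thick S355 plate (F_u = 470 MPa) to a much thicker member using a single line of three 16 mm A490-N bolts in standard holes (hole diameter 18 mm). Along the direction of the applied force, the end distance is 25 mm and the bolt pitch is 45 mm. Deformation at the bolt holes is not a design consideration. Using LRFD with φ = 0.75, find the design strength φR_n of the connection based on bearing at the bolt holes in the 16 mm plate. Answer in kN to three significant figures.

592 kN

Per bolt r_n = 1.5 l_c t F_u ≤ 3.0 d t F_u; upper limit = 3.0 × 16 × 16 × 470 / 1000 = 361 kN.
Edge bolt: l_c = 25 − 18/2 = 16 mm → 1.5 × 16 × 16 × 470 / 1000 = 180.5 → r_n = 180.5 kN.
Interior bolts: l_c = 45 − 18 = 27 mm → 1.5 × 27 × 16 × 470 / 1000 = 304.6 → r_n = 304.6 kN.
R_n = 1 × 180.5 + 2 × 304.6 = 789.6 kN.
Design strength φR_n = 0.75 × 789.6 = 592 kN.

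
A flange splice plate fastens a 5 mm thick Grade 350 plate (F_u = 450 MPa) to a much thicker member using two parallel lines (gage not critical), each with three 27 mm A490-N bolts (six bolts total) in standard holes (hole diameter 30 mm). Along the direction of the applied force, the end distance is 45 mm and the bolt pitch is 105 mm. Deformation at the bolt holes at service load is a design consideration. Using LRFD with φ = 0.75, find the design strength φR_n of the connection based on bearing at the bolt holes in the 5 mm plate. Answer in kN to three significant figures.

559 kN

Per bolt r_n = 1.2 l_c t F_u ≤ 2.4 d t F_u; upper limit = 2.4 × 27 × 5 × 450 / 1000 = 145.8 kN.
Edge bolt: l_c = 45 − 30/2 = 30 mm → 1.2 × 30 × 5 × 450 / 1000 = 81 → r_n = 81 kN.
Interior bolts: l_c = 105 − 30 = 75 mm → 1.2 × 75 × 5 × 450 / 1000 = 202.5 → r_n = 145.8 kN.
R_n = 2 × 81 + 4 × 145.8 = 745.2 kN.
Design strength φR_n = 0.75 × 745.2 = 559 kN.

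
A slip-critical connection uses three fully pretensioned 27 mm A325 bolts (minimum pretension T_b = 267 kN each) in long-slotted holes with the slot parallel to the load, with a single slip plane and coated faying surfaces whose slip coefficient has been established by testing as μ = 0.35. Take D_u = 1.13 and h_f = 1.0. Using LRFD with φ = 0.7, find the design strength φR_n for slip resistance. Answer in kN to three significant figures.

R_n = μ · D_u · h_f · T_b · n_s · n_b = 0.35 × 1.13 × 1.0 × 267 × 1 × 3 = 316.8 kN.
Design strength φR_n = 0.7 × 316.8 = 222 kN.

222 kN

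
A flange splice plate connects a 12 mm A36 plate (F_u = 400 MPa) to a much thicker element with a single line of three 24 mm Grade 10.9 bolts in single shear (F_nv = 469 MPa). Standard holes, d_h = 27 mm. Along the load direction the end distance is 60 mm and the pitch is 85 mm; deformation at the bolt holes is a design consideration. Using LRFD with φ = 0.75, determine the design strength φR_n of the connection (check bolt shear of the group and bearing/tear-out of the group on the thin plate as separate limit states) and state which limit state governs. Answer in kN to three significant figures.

Bolt shear: A_b = π·24²/4 = 452.4 mm²; R_n = 469 × 452.4 × 3 × 1 / 1000 = 636.5 kN → 0.75 × 636.5 = 477 kN.
Bearing (1.2 l_c t F_u ≤ 2.4 d t F_u): upper limit = 2.4·24·12·400 / 1000 = 276.5 kN.
  Edge l_c = 60 − 27/2 = 46.5 → r_n = 267.8 kN; interior l_c = 85 − 27 = 58 → r_n = 276.5 kN.
  R_n,bearing = 1·267.8 + 2·276.5 = 820.8 kN → 0.75 × 820.8 = 616 kN.
Bolt shear governs: 477 kN.

477 kN (bolt shear governs)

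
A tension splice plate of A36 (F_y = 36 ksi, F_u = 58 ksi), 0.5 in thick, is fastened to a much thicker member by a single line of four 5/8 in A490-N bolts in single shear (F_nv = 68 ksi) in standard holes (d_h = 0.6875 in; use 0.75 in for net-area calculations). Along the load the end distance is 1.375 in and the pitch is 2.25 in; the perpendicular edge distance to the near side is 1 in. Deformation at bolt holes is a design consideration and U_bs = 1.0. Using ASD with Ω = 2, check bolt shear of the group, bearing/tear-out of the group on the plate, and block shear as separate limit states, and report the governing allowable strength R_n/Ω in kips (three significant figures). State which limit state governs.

41.7 kips (bolt shear governs)

Bolt shear: A_b = π·0.625²/4 = 0.3068 in²; R_n = 68 × 0.3068 × 4 × 1 = 83.45 kips → 83.45 / 2 = 41.7 kips.
Bearing: edge l_c = 1.031, r_n = 35.89 kips; interior l_c = 1.562, r_n = 43.5 kips; R_n = 35.89 + 3·43.5 = 166.4 kips → 83.2 kips.
Block shear: A_gv = 4.062, A_nv = 2.75, A_nt = 0.3125 in²; R_n = min(0.6F_uA_nv, 0.6F_yA_gv) + U_bs·F_u·A_nt = 105.9 kips → 52.9 kips.
Bolt shear governs: 41.7 kips.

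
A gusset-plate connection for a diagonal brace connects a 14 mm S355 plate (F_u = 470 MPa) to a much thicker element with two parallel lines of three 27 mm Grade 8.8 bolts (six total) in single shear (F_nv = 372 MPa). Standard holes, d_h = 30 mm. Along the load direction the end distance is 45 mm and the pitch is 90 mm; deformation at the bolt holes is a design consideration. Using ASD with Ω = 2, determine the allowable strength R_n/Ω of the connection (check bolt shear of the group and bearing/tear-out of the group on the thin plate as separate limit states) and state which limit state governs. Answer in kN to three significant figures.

639 kN (bolt shear governs)

Bolt shear: A_b = π·27²/4 = 572.6 mm²; R_n = 372 × 572.6 × 6 × 1 / 1000 = 1278 kN → 1278 / 2 = 639 kN.
Bearing (1.2 l_c t F_u ≤ 2.4 d t F_u): upper limit = 2.4·27·14·470 / 1000 = 426.4 kN.
  Edge l_c = 45 − 30/2 = 30 → r_n = 236.9 kN; interior l_c = 90 − 30 = 60 → r_n = 426.4 kN.
  R_n,bearing = 2·236.9 + 4·426.4 = 2179 kN → 2179 / 2 = 1090 kN.
Bolt shear governs: 639 kN.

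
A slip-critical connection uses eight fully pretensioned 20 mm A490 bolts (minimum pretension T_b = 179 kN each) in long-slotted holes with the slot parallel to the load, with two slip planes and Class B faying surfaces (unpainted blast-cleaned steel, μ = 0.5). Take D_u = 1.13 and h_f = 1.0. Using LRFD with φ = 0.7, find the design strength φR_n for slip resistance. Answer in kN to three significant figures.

1130 kN

R_n = μ · D_u · h_f · T_b · n_s · n_b = 0.5 × 1.13 × 1.0 × 179 × 2 × 8 = 1618 kN.
Design strength φR_n = 0.7 × 1618 = 1130 kN.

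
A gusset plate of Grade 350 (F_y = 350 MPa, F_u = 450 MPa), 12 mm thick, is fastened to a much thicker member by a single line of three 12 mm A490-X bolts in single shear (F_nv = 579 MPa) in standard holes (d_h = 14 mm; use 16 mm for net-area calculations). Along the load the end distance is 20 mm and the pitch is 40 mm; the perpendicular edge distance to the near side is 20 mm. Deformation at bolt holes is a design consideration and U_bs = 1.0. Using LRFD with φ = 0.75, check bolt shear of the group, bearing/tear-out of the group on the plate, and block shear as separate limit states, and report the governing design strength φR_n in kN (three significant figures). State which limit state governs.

Bolt shear: A_b = π·12²/4 = 113.1 mm²; R_n = 579 × 113.1 × 3 × 1 / 1000 = 196.5 kN → 0.75 × 196.5 = 147 kN.
Bearing: edge l_c = 13, r_n = 84.24 kN; interior l_c = 26, r_n = 155.5 kN; R_n = 84.24 + 2·155.5 = 395.3 kN → 296 kN.
Block shear: A_gv = 1200, A_nv = 720, A_nt = 144 mm²; R_n = min(0.6F_uA_nv, 0.6F_yA_gv) + U_bs·F_u·A_nt = 259.2 kN → 194 kN.
Bolt shear governs: 147 kN.

147 kN (bolt shear governs)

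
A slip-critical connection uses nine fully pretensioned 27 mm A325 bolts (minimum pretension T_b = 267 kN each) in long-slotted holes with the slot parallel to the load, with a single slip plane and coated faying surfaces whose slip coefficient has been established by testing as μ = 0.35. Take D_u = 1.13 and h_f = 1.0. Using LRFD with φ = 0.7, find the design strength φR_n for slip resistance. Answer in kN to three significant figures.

665 kN

R_n = μ · D_u · h_f · T_b · n_s · n_b = 0.35 × 1.13 × 1.0 × 267 × 1 × 9 = 950.4 kN.
Design strength φR_n = 0.7 × 950.4 = 665 kN.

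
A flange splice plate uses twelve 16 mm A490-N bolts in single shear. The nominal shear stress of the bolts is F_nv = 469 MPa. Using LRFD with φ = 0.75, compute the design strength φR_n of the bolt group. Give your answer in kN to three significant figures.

849 kN

A_b = π × 16² / 4 = 201.1 mm².
R_n = F_nv · A_b · n · n_s = 469 × 201.1 × 12 × 1 / 1000 = 1132 kN.
Design strength φR_n = 0.75 × 1132 = 849 kN.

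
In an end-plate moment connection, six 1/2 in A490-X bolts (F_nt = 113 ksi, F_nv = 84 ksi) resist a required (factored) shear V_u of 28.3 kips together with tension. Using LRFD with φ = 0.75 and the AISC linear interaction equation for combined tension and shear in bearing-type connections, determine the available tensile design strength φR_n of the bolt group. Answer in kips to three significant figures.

91.7 kips

A_b = π·0.5²/4 = 0.1963 in²; f_rv = 28.3 / (6 × 0.1963) = 24.02 ksi.
F'_nt = 1.3 F_nt − (F_nt / φF_nv) f_rv = 1.3·113 − (113/(0.75·84))·24.02 = 103.8 ksi, capped at F_nt → F'_nt = 103.8 ksi.
R_n = F'_nt · A_b · n = 103.8 × 0.1963 × 6 = 122.3 kips.
Design strength φR_n = 0.75 × 122.3 = 91.7 kips.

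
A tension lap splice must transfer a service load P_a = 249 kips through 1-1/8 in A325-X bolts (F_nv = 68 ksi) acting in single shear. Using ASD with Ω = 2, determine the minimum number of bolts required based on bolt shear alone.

A_b = π·1.125²/4 = 0.994 in².
Per-bolt allowable strength R_n/Ω = 68 × 0.994 × 1 / 2 = 33.8 kips.
n ≥ 249 / 33.8 = 7.368 → use 8 bolts.

8 bolts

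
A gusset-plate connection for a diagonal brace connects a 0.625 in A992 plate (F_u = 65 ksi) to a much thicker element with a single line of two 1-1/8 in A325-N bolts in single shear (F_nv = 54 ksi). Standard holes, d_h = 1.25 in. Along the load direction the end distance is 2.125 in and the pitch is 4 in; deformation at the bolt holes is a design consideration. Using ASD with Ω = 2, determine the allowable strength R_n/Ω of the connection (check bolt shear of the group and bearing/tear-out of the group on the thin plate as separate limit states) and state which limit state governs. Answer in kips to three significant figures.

Bolt shear: A_b = π·1.125²/4 = 0.994 in²; R_n = 54 × 0.994 × 2 × 1 = 107.4 kips → 107.4 / 2 = 53.7 kips.
Bearing (1.2 l_c t F_u ≤ 2.4 d t F_u): upper limit = 2.4·1.125·0.625·65 = 109.7 kips.
  Edge l_c = 2.125 − 1.25/2 = 1.5 → r_n = 73.12 kips; interior l_c = 4 − 1.25 = 2.75 → r_n = 109.7 kips.
  R_n,bearing = 1·73.12 + 1·109.7 = 182.8 kips → 182.8 / 2 = 91.4 kips.
Bolt shear governs: 53.7 kips.

53.7 kips (bolt shear governs)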